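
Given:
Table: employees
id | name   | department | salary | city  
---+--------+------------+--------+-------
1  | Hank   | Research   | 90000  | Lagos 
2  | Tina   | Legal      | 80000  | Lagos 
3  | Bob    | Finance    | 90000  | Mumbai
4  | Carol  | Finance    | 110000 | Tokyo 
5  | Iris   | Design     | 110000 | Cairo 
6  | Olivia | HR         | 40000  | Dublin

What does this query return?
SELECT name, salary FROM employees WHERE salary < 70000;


Filtering: salary < 70000
Matching: 1 rows

1 rows:
Olivia, 40000


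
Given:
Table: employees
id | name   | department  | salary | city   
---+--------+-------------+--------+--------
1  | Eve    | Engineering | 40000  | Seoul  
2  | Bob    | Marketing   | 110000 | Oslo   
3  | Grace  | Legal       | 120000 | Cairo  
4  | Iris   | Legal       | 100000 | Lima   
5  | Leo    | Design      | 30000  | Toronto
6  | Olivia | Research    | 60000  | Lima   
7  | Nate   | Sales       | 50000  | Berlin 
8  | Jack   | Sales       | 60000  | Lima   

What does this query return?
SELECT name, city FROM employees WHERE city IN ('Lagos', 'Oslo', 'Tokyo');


Filtering: city IN ('Lagos', 'Oslo', 'Tokyo')
Matching: 1 rows

1 rows:
Bob, Oslo


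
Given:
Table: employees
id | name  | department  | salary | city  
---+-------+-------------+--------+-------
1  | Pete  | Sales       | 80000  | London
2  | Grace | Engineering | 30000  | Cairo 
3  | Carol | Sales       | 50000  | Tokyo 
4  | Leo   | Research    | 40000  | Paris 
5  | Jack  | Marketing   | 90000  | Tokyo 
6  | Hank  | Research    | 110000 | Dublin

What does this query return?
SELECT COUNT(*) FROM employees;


COUNT(*) counts all rows

6


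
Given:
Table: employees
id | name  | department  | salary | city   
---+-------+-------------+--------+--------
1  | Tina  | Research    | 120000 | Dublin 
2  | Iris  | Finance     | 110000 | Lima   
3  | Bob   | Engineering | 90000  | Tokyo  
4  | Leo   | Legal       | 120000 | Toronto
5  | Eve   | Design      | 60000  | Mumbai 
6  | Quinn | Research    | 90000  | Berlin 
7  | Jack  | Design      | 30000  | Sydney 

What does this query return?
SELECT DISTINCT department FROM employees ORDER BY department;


All 'department' values (row order): Research, Finance, Engineering, Legal, Design, Research, Design
Removing duplicates leaves 5 unique value(s).

5 values:
Design
Engineering
Finance
Legal
Research


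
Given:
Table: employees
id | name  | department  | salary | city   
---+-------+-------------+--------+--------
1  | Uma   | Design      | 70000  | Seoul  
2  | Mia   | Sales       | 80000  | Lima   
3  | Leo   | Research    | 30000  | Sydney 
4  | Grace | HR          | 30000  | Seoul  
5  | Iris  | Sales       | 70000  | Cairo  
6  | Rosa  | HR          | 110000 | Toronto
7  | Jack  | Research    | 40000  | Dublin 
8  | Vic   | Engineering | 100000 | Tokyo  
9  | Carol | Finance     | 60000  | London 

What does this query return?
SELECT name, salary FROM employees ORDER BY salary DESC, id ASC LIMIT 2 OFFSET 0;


Sort by salary DESC (id ASC tiebreak), then skip 0 and take 2
Rows 1 through 2

2 rows:
Rosa, 110000
Vic, 100000


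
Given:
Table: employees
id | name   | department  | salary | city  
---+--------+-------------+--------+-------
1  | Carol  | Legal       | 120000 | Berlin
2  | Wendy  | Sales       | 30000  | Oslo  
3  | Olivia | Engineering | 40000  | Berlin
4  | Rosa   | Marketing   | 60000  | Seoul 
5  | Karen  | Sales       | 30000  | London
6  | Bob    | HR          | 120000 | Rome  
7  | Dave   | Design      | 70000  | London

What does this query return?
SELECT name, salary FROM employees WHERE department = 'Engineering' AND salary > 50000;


Filtering: department = 'Engineering' AND salary > 50000
Matching: 0 rows

Empty result set (0 rows)


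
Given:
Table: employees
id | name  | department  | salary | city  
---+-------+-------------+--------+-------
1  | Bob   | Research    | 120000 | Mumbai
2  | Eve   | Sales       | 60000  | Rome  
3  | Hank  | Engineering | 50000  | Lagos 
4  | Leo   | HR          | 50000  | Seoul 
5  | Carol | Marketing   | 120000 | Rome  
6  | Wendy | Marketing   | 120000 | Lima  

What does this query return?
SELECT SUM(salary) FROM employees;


SUM(salary) = 120000 + 60000 + 50000 + 50000 + 120000 + 120000 = 520000

520000


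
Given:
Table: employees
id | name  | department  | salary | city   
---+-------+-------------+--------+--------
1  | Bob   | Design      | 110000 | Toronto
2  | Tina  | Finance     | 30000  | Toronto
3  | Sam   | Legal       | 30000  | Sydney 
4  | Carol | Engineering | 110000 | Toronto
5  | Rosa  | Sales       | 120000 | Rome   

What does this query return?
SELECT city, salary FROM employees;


Projecting columns: city, salary

5 rows:
Toronto, 110000
Toronto, 30000
Sydney, 30000
Toronto, 110000
Rome, 120000


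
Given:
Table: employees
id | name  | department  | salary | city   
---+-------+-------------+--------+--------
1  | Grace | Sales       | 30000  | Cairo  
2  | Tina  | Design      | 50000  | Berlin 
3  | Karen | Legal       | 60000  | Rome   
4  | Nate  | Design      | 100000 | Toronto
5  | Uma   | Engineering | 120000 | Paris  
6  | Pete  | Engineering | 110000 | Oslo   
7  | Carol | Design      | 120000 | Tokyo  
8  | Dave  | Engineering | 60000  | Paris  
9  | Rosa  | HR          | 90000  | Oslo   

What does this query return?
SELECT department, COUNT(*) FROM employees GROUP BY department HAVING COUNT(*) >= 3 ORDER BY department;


Groups with count >= 3:
  Design: 3 -> PASS
  Engineering: 3 -> PASS
  HR: 1 -> filtered out
  Legal: 1 -> filtered out
  Sales: 1 -> filtered out


2 groups:
Design, 3
Engineering, 3


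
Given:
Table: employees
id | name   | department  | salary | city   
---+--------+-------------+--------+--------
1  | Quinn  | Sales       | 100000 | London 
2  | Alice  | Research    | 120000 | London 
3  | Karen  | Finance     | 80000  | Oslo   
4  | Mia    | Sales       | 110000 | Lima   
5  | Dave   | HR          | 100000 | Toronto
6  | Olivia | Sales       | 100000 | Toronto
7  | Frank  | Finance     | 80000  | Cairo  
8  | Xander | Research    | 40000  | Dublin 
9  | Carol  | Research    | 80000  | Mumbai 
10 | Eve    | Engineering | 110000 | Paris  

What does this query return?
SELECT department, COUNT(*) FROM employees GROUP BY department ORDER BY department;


Assigning each row to its department group:
  Quinn -> Sales
  Alice -> Research
  Karen -> Finance
  Mia -> Sales
  Dave -> HR
  Olivia -> Sales
  Frank -> Finance
  Xander -> Research
  Carol -> Research
  Eve -> Engineering


5 groups:
Engineering, 1
Finance, 2
HR, 1
Research, 3
Sales, 3


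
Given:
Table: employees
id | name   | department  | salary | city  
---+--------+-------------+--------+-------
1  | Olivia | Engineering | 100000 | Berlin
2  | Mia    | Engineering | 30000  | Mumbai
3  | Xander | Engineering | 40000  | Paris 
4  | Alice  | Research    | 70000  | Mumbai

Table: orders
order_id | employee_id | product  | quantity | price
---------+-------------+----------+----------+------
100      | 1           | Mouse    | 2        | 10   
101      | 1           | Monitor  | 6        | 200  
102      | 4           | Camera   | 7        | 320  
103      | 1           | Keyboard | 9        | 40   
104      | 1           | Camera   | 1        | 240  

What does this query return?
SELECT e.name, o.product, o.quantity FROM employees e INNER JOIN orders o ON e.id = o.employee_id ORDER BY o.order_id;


Joining employees.id = orders.employee_id:
  employee Olivia (id=1) -> order Mouse
  employee Olivia (id=1) -> order Monitor
  employee Alice (id=4) -> order Camera
  employee Olivia (id=1) -> order Keyboard
  employee Olivia (id=1) -> order Camera


5 rows:
Olivia, Mouse, 2
Olivia, Monitor, 6
Alice, Camera, 7
Olivia, Keyboard, 9
Olivia, Camera, 1


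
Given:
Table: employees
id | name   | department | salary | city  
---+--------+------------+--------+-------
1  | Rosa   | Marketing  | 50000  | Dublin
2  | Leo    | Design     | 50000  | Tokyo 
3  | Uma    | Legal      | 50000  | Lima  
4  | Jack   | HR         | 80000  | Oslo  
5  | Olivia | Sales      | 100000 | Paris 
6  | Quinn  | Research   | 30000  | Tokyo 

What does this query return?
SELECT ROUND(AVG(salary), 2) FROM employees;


SUM(salary) = 360000
COUNT = 6
ROUND(AVG, 2) = ROUND(360000 / 6, 2) = 60000.0

60000.0


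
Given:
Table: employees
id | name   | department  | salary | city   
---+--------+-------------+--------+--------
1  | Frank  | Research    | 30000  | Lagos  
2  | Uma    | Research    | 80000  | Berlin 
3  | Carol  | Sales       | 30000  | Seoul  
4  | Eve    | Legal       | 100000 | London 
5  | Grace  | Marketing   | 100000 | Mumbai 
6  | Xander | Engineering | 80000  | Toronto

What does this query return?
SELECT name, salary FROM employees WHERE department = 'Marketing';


Filtering: department = 'Marketing'
Matching rows: 1

1 rows:
Grace, 100000


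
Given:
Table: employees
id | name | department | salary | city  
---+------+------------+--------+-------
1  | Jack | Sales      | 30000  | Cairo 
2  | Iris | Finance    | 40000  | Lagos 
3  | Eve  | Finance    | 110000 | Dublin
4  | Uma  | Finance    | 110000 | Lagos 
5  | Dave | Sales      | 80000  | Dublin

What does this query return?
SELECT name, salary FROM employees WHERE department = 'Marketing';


Filtering: department = 'Marketing'
Matching rows: 0

Empty result set (0 rows)


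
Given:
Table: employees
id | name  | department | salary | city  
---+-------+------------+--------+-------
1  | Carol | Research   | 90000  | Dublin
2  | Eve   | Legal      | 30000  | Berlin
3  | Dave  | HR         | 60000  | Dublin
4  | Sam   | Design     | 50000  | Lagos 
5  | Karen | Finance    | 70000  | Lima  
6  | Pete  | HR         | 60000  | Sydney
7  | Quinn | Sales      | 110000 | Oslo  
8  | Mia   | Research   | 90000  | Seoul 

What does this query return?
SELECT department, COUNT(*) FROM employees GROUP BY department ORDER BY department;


Assigning each row to its department group:
  Carol -> Research
  Eve -> Legal
  Dave -> HR
  Sam -> Design
  Karen -> Finance
  Pete -> HR
  Quinn -> Sales
  Mia -> Research


6 groups:
Design, 1
Finance, 1
HR, 2
Legal, 1
Research, 2
Sales, 1


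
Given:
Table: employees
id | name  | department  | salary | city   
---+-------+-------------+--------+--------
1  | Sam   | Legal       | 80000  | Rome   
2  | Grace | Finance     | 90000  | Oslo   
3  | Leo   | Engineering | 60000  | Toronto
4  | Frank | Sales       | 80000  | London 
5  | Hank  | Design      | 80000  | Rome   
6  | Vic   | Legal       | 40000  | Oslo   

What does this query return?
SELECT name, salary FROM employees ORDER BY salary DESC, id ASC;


Sorting by salary DESC, then id ASC for ties

6 rows:
Grace, 90000
Sam, 80000
Frank, 80000
Hank, 80000
Leo, 60000
Vic, 40000


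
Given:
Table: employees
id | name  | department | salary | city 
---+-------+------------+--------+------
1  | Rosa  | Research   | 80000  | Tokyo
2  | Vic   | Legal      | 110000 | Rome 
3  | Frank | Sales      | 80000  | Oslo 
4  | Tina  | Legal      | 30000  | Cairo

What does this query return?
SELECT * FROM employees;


SELECT * returns all 4 rows with all columns

4 rows:
1, Rosa, Research, 80000, Tokyo
2, Vic, Legal, 110000, Rome
3, Frank, Sales, 80000, Oslo
4, Tina, Legal, 30000, Cairo


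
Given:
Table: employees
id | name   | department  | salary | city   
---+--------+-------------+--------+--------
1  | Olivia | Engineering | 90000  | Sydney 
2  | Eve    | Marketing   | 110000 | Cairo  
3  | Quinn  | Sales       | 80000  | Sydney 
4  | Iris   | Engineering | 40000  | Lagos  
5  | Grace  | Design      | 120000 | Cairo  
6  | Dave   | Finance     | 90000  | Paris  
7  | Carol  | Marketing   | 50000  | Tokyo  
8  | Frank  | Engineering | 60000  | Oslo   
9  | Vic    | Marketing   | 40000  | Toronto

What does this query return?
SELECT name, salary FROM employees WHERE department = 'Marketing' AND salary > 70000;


Filtering: department = 'Marketing' AND salary > 70000
Matching: 1 rows

1 rows:
Eve, 110000


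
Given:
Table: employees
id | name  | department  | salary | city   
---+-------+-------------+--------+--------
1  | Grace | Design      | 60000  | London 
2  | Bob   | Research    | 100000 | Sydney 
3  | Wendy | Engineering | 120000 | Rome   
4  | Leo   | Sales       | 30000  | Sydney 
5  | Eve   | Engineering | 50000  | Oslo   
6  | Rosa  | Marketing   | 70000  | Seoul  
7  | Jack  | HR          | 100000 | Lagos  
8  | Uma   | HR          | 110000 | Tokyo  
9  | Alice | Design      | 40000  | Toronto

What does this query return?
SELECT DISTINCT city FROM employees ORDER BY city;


All 'city' values (row order): London, Sydney, Rome, Sydney, Oslo, Seoul, Lagos, Tokyo, Toronto
Removing duplicates leaves 8 unique value(s).

8 values:
Lagos
London
Oslo
Rome
Seoul
Sydney
Tokyo
Toronto


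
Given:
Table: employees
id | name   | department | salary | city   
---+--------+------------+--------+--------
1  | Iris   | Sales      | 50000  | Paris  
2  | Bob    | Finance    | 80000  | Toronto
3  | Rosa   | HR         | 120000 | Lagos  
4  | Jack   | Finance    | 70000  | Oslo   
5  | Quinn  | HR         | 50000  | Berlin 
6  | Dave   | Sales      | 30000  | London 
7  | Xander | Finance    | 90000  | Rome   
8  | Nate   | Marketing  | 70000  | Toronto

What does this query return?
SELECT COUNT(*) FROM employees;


COUNT(*) counts all rows

8


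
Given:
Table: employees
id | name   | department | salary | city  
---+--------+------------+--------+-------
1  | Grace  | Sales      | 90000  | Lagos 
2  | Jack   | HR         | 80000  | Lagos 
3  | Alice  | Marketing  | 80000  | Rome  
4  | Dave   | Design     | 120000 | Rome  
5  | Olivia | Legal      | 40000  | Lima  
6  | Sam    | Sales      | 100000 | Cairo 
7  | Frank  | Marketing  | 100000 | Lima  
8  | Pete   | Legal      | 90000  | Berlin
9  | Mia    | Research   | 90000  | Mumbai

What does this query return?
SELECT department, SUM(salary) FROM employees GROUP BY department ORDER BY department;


Summing salary within each department:
  Design: 120000 = 120000
  HR: 80000 = 80000
  Legal: 40000 + 90000 = 130000
  Marketing: 80000 + 100000 = 180000
  Research: 90000 = 90000
  Sales: 90000 + 100000 = 190000


6 groups:
Design, 120000
HR, 80000
Legal, 130000
Marketing, 180000
Research, 90000
Sales, 190000


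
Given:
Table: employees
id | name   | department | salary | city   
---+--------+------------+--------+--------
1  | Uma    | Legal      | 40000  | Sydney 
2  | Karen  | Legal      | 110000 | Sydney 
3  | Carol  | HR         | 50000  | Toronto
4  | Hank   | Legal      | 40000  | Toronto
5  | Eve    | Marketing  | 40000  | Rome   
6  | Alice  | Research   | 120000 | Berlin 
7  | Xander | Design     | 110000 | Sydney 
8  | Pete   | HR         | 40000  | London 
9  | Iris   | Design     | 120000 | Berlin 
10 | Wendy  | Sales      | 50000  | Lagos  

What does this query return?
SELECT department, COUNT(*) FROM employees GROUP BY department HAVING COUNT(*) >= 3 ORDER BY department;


Groups with count >= 3:
  Legal: 3 -> PASS
  Design: 2 -> filtered out
  HR: 2 -> filtered out
  Marketing: 1 -> filtered out
  Research: 1 -> filtered out
  Sales: 1 -> filtered out


1 groups:
Legal, 3


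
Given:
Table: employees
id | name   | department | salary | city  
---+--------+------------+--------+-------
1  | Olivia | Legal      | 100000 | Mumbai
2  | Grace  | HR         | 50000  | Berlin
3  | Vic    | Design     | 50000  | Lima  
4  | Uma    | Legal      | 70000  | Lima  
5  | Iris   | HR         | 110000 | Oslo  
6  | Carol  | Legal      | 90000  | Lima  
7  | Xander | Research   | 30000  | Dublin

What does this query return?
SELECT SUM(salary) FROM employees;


SUM(salary) = 100000 + 50000 + 50000 + 70000 + 110000 + 90000 + 30000 = 500000

500000


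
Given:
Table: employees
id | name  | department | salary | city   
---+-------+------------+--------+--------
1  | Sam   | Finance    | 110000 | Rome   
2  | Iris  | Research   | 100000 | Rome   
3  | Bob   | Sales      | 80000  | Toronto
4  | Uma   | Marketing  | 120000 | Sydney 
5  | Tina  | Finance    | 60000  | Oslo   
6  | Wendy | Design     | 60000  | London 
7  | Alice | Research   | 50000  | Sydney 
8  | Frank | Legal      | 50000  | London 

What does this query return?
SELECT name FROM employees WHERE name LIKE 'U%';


LIKE 'U%' matches names starting with 'U'
Matching: 1

1 rows:
Uma


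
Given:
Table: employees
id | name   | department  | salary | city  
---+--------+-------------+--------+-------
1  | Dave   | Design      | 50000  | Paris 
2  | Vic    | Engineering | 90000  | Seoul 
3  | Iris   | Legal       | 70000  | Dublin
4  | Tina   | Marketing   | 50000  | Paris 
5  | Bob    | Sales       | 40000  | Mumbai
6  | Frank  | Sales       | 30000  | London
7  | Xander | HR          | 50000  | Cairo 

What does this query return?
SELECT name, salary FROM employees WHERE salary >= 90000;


Filtering: salary >= 90000
Matching: 1 rows

1 rows:
Vic, 90000


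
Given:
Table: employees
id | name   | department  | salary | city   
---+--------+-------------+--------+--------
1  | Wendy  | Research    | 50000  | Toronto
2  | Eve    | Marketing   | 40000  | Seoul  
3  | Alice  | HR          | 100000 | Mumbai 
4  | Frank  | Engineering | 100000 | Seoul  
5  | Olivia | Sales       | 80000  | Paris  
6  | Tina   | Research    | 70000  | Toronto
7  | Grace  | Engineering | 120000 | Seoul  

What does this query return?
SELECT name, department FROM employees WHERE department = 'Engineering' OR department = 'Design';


Filtering: department = 'Engineering' OR 'Design'
Matching: 2 rows

2 rows:
Frank, Engineering
Grace, Engineering


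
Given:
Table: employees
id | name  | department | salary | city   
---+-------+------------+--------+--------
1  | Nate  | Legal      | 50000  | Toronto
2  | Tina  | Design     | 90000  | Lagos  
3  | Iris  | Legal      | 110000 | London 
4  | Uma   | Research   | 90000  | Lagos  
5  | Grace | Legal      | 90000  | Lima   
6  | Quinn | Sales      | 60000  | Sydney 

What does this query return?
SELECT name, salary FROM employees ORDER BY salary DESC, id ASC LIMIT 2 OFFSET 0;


Sort by salary DESC (id ASC tiebreak), then skip 0 and take 2
Rows 1 through 2

2 rows:
Iris, 110000
Tina, 90000


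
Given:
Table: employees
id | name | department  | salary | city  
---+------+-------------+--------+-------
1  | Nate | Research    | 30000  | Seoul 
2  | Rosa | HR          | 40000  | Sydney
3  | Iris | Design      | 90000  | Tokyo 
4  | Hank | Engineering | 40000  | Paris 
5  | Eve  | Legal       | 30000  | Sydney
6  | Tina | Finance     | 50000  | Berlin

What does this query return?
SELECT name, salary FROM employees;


Projecting columns: name, salary

6 rows:
Nate, 30000
Rosa, 40000
Iris, 90000
Hank, 40000
Eve, 30000
Tina, 50000


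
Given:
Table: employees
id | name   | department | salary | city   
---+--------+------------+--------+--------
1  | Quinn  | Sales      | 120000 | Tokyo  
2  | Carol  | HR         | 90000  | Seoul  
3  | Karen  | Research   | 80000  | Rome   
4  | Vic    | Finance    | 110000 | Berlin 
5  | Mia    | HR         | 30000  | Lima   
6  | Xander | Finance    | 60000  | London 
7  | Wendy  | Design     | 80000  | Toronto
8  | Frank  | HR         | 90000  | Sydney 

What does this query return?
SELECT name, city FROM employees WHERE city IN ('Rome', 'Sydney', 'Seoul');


Filtering: city IN ('Rome', 'Sydney', 'Seoul')
Matching: 3 rows

3 rows:
Carol, Seoul
Karen, Rome
Frank, Sydney


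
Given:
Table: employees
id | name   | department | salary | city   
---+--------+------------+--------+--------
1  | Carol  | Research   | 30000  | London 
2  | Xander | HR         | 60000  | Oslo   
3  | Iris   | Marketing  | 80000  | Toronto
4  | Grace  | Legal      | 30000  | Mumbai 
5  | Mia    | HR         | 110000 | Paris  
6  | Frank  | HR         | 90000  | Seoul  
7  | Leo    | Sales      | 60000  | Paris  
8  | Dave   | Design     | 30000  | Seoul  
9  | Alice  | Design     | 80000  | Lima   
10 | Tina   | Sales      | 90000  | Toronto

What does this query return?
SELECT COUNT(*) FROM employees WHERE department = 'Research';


Counting rows where department = 'Research'
  Carol -> MATCH


1


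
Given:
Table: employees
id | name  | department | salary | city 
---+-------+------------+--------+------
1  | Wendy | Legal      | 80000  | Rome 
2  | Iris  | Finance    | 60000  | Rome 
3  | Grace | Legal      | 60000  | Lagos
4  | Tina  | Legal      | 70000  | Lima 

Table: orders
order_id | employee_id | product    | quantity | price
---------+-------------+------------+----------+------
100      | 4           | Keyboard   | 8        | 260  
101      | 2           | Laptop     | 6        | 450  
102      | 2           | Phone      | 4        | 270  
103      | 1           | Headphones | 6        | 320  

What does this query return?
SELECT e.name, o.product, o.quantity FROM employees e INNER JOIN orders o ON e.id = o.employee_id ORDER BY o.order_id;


Joining employees.id = orders.employee_id:
  employee Tina (id=4) -> order Keyboard
  employee Iris (id=2) -> order Laptop
  employee Iris (id=2) -> order Phone
  employee Wendy (id=1) -> order Headphones


4 rows:
Tina, Keyboard, 8
Iris, Laptop, 6
Iris, Phone, 4
Wendy, Headphones, 6


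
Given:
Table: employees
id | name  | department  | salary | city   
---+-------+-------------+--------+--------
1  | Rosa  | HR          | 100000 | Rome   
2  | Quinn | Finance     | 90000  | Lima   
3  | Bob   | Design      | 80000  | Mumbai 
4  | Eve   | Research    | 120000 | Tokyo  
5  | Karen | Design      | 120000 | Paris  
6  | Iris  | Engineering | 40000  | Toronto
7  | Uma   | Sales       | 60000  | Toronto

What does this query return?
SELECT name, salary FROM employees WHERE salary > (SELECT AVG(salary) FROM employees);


Subquery: AVG(salary) = 87142.86
Filtering: salary > 87142.86
  Rosa (100000) -> MATCH
  Quinn (90000) -> MATCH
  Eve (120000) -> MATCH
  Karen (120000) -> MATCH


4 rows:
Rosa, 100000
Quinn, 90000
Eve, 120000
Karen, 120000


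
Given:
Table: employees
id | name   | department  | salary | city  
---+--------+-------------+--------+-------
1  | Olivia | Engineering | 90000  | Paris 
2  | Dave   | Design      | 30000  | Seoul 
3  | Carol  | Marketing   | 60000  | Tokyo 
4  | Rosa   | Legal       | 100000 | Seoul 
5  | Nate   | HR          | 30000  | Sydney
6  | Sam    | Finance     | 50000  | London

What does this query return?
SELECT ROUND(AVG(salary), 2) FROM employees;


SUM(salary) = 360000
COUNT = 6
ROUND(AVG, 2) = ROUND(360000 / 6, 2) = 60000.0

60000.0


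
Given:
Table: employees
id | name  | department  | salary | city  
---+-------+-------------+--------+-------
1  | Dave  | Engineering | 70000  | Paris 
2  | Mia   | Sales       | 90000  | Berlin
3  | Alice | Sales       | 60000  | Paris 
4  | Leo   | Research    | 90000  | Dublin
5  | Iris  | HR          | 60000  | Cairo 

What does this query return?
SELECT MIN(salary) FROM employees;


Salaries: 70000, 90000, 60000, 90000, 60000
MIN = 60000

60000


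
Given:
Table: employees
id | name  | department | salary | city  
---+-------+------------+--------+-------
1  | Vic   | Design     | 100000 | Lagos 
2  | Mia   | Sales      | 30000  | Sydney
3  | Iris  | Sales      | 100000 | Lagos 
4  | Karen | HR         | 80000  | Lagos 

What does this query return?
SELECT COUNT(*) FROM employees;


COUNT(*) counts all rows

4


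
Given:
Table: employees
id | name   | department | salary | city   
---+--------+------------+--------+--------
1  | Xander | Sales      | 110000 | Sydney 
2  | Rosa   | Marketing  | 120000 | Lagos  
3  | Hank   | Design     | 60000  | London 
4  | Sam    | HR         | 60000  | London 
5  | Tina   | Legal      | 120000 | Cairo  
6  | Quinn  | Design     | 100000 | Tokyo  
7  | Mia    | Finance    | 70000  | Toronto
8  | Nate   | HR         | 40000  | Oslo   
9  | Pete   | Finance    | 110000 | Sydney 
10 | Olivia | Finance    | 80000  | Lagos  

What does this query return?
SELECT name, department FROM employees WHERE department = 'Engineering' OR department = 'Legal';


Filtering: department = 'Engineering' OR 'Legal'
Matching: 1 rows

1 rows:
Tina, Legal


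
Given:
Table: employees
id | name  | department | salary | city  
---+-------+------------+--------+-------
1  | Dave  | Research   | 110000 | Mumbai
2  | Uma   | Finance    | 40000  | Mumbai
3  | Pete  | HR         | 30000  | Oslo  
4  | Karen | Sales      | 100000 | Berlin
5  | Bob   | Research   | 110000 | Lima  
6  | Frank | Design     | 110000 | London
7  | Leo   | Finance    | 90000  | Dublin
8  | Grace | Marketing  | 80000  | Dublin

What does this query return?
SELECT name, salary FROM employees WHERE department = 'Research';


Filtering: department = 'Research'
Matching rows: 2

2 rows:
Dave, 110000
Bob, 110000


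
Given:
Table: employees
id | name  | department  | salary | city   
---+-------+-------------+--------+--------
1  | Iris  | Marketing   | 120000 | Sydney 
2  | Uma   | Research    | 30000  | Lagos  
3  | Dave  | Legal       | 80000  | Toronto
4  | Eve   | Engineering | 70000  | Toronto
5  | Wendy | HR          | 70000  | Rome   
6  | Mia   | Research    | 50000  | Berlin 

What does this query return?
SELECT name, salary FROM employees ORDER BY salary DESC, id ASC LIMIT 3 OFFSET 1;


Sort by salary DESC (id ASC tiebreak), then skip 1 and take 3
Rows 2 through 4

3 rows:
Dave, 80000
Eve, 70000
Wendy, 70000


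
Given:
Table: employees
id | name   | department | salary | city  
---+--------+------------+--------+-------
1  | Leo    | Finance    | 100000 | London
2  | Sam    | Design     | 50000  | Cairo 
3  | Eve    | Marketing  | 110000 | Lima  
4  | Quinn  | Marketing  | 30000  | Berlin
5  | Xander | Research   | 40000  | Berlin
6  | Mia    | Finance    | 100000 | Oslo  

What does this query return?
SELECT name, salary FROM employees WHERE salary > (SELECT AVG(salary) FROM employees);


Subquery: AVG(salary) = 71666.67
Filtering: salary > 71666.67
  Leo (100000) -> MATCH
  Eve (110000) -> MATCH
  Mia (100000) -> MATCH


3 rows:
Leo, 100000
Eve, 110000
Mia, 100000


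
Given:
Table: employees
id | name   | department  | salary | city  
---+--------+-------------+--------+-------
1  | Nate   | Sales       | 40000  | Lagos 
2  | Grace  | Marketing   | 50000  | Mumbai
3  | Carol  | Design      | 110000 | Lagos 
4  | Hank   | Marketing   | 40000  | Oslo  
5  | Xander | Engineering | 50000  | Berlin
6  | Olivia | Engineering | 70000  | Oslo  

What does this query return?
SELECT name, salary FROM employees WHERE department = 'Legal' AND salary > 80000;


Filtering: department = 'Legal' AND salary > 80000
Matching: 0 rows

Empty result set (0 rows)


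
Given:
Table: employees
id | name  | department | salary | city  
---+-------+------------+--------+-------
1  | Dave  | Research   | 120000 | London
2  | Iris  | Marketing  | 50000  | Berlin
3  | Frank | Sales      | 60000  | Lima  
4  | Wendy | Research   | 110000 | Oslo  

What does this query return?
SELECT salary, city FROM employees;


Projecting columns: salary, city

4 rows:
120000, London
50000, Berlin
60000, Lima
110000, Oslo


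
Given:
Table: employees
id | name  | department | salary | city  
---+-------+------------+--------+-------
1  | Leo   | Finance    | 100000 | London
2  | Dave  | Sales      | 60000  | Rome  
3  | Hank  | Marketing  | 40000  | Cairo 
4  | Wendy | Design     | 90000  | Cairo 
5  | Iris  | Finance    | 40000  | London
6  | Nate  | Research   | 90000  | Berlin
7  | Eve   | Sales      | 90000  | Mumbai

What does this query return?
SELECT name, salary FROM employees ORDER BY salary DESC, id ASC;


Sorting by salary DESC, then id ASC for ties

7 rows:
Leo, 100000
Wendy, 90000
Nate, 90000
Eve, 90000
Dave, 60000
Hank, 40000
Iris, 40000


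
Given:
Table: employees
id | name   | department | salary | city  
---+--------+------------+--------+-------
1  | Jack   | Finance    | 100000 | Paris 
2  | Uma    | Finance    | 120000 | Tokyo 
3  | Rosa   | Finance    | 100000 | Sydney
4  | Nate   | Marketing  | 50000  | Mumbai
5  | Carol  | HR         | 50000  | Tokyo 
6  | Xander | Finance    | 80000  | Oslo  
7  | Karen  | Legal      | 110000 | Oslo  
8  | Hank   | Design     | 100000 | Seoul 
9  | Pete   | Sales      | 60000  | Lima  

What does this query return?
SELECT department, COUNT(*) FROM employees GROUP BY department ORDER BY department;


Assigning each row to its department group:
  Jack -> Finance
  Uma -> Finance
  Rosa -> Finance
  Nate -> Marketing
  Carol -> HR
  Xander -> Finance
  Karen -> Legal
  Hank -> Design
  Pete -> Sales


6 groups:
Design, 1
Finance, 4
HR, 1
Legal, 1
Marketing, 1
Sales, 1


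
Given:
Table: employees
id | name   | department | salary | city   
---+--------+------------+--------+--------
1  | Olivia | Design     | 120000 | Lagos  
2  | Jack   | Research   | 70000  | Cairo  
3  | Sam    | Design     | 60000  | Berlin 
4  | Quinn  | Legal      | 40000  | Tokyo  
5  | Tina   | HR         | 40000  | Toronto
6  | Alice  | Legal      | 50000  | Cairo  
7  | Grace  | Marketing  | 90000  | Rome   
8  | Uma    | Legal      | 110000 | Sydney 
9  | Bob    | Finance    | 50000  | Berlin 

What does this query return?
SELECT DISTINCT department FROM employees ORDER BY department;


All 'department' values (row order): Design, Research, Design, Legal, HR, Legal, Marketing, Legal, Finance
Removing duplicates leaves 6 unique value(s).

6 values:
Design
Finance
HR
Legal
Marketing
Research


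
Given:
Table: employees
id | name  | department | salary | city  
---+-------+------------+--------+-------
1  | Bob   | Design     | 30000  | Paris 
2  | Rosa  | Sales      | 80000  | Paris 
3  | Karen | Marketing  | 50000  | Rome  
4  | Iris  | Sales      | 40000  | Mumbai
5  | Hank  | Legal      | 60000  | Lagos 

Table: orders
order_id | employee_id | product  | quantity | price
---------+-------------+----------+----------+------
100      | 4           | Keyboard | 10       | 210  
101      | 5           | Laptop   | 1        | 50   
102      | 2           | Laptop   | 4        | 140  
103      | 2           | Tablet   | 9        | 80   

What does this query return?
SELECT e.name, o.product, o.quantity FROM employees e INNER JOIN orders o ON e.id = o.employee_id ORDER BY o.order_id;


Joining employees.id = orders.employee_id:
  employee Iris (id=4) -> order Keyboard
  employee Hank (id=5) -> order Laptop
  employee Rosa (id=2) -> order Laptop
  employee Rosa (id=2) -> order Tablet


4 rows:
Iris, Keyboard, 10
Hank, Laptop, 1
Rosa, Laptop, 4
Rosa, Tablet, 9


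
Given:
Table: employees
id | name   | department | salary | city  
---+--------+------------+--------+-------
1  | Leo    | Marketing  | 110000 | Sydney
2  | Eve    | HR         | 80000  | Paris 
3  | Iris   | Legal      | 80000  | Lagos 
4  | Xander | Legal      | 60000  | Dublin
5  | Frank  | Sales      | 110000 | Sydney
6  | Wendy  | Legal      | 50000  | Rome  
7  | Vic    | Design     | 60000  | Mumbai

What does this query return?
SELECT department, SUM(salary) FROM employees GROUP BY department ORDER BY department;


Summing salary within each department:
  Design: 60000 = 60000
  HR: 80000 = 80000
  Legal: 80000 + 60000 + 50000 = 190000
  Marketing: 110000 = 110000
  Sales: 110000 = 110000


5 groups:
Design, 60000
HR, 80000
Legal, 190000
Marketing, 110000
Sales, 110000


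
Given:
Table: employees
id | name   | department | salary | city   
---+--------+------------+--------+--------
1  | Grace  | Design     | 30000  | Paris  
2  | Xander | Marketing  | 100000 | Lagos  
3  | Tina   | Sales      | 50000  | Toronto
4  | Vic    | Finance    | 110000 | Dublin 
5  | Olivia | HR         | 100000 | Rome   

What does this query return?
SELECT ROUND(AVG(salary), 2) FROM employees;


SUM(salary) = 390000
COUNT = 5
ROUND(AVG, 2) = ROUND(390000 / 5, 2) = 78000.0

78000.0


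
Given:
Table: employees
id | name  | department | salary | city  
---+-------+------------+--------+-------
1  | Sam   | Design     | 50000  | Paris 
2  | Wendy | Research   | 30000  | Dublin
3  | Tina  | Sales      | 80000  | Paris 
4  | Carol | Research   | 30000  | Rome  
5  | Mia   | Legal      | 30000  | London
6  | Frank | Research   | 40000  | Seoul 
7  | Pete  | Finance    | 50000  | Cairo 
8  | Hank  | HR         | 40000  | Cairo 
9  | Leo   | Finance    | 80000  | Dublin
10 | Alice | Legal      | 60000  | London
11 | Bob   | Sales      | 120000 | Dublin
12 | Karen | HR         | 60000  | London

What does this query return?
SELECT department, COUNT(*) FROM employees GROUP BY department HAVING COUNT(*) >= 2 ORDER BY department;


Groups with count >= 2:
  Finance: 2 -> PASS
  HR: 2 -> PASS
  Legal: 2 -> PASS
  Research: 3 -> PASS
  Sales: 2 -> PASS
  Design: 1 -> filtered out


5 groups:
Finance, 2
HR, 2
Legal, 2
Research, 3
Sales, 2


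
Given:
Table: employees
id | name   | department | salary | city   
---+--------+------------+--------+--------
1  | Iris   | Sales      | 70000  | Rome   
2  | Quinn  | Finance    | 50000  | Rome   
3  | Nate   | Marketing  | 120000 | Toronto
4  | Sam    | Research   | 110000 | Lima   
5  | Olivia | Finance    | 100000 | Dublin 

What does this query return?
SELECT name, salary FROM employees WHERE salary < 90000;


Filtering: salary < 90000
Matching: 2 rows

2 rows:
Iris, 70000
Quinn, 50000


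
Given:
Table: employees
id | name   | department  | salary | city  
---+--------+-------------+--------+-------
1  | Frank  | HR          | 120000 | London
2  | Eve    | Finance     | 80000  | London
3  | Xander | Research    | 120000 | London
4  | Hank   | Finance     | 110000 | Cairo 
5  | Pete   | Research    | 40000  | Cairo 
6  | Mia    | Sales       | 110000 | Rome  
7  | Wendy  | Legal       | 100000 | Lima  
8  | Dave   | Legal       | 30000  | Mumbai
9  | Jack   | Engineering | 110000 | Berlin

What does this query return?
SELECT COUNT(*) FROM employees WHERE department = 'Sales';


Counting rows where department = 'Sales'
  Mia -> MATCH


1


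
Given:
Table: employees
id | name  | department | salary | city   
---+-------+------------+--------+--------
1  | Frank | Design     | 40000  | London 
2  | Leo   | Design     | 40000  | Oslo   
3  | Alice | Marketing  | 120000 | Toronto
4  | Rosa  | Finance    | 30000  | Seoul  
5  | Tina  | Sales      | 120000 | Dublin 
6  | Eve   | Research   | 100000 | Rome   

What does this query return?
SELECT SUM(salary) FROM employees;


SUM(salary) = 40000 + 40000 + 120000 + 30000 + 120000 + 100000 = 450000

450000


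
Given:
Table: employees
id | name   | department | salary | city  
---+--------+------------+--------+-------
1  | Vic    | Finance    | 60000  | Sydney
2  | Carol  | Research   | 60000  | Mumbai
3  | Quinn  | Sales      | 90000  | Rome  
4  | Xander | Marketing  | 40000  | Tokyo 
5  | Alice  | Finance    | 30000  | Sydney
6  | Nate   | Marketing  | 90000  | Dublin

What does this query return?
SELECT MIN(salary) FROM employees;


Salaries: 60000, 60000, 90000, 40000, 30000, 90000
MIN = 30000

30000


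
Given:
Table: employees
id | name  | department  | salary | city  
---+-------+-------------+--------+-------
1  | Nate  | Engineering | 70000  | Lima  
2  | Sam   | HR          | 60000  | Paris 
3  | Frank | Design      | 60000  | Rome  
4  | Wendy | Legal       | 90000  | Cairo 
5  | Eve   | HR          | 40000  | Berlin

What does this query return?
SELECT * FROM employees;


SELECT * returns all 5 rows with all columns

5 rows:
1, Nate, Engineering, 70000, Lima
2, Sam, HR, 60000, Paris
3, Frank, Design, 60000, Rome
4, Wendy, Legal, 90000, Cairo
5, Eve, HR, 40000, Berlin


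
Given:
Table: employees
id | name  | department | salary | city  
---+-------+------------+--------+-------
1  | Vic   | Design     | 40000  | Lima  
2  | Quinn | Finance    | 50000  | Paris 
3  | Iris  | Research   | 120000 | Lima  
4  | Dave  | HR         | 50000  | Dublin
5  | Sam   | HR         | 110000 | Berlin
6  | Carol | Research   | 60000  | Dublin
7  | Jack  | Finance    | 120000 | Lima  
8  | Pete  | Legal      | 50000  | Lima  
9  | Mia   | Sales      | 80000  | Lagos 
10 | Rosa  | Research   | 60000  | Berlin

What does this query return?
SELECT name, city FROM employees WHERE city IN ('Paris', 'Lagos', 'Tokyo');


Filtering: city IN ('Paris', 'Lagos', 'Tokyo')
Matching: 2 rows

2 rows:
Quinn, Paris
Mia, Lagos


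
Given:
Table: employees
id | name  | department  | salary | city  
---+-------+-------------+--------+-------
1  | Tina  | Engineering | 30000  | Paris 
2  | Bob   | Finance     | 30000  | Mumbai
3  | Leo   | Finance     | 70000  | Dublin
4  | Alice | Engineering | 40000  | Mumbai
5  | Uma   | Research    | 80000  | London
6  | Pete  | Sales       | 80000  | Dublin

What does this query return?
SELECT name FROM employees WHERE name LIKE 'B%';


LIKE 'B%' matches names starting with 'B'
Matching: 1

1 rows:
Bob


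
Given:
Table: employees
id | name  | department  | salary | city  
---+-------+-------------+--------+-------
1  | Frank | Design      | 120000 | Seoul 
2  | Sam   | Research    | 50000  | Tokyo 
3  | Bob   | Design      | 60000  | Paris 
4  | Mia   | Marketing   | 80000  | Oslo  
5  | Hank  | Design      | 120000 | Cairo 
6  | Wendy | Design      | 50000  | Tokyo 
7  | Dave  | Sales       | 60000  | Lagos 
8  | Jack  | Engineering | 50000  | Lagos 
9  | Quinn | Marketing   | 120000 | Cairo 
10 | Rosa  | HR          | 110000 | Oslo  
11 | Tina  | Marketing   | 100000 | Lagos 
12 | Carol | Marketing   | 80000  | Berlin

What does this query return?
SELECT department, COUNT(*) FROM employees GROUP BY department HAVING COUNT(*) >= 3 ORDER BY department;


Groups with count >= 3:
  Design: 4 -> PASS
  Marketing: 4 -> PASS
  Engineering: 1 -> filtered out
  HR: 1 -> filtered out
  Research: 1 -> filtered out
  Sales: 1 -> filtered out


2 groups:
Design, 4
Marketing, 4


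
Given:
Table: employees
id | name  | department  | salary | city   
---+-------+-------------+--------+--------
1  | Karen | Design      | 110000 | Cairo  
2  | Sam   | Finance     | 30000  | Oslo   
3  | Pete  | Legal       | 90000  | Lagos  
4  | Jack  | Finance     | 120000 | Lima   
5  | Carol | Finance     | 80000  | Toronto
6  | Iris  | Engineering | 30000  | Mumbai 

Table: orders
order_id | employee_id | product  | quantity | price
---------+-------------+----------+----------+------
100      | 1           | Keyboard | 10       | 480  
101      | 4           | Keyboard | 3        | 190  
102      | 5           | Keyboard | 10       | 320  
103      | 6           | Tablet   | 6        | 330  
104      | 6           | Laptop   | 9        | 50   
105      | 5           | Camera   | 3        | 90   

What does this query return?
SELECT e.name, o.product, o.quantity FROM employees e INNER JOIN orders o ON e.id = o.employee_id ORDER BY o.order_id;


Joining employees.id = orders.employee_id:
  employee Karen (id=1) -> order Keyboard
  employee Jack (id=4) -> order Keyboard
  employee Carol (id=5) -> order Keyboard
  employee Iris (id=6) -> order Tablet
  employee Iris (id=6) -> order Laptop
  employee Carol (id=5) -> order Camera


6 rows:
Karen, Keyboard, 10
Jack, Keyboard, 3
Carol, Keyboard, 10
Iris, Tablet, 6
Iris, Laptop, 9
Carol, Camera, 3


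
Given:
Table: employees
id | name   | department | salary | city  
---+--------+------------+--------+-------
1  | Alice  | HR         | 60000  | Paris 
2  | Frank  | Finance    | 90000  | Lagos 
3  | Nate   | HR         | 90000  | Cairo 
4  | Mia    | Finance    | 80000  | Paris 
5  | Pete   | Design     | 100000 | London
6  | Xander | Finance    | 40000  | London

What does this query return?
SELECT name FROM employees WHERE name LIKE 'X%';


LIKE 'X%' matches names starting with 'X'
Matching: 1

1 rows:
Xander


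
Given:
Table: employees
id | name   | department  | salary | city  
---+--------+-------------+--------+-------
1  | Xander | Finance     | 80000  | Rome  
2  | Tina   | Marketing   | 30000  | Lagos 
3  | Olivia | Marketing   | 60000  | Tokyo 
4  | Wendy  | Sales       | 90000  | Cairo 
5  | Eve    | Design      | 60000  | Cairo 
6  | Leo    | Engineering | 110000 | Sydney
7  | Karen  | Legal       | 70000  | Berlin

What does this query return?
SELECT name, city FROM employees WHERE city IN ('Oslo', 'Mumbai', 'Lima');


Filtering: city IN ('Oslo', 'Mumbai', 'Lima')
Matching: 0 rows

Empty result set (0 rows)
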